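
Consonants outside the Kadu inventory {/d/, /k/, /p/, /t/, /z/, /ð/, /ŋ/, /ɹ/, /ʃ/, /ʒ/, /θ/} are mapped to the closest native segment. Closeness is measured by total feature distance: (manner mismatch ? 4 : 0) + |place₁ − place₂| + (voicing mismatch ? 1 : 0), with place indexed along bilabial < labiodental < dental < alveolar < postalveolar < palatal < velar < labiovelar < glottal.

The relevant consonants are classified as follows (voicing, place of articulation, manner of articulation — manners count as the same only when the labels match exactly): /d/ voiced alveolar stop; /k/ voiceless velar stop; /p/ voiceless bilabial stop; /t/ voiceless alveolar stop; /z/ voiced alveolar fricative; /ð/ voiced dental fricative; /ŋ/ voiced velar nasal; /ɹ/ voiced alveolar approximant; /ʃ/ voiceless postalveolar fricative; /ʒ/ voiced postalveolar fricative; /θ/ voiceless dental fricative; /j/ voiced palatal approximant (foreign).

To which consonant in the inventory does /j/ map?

/ɹ/ is closest: same manner (approximant), place distance 2 (palatal→alveolar), same voicing; total 2. Next closest is /ŋ/ at distance 5.

ɹ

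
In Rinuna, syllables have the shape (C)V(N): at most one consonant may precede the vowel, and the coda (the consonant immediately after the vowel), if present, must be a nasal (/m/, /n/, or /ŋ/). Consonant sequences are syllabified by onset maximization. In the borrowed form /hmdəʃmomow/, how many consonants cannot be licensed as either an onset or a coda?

4

Under (C)V(N), the unsyllabifiable consonants are /h/, /m/, /ʃ/, /w/ (only a nasal (/m/, /n/, or /ŋ/) is licensed in coda position; onsets are limited to one consonant).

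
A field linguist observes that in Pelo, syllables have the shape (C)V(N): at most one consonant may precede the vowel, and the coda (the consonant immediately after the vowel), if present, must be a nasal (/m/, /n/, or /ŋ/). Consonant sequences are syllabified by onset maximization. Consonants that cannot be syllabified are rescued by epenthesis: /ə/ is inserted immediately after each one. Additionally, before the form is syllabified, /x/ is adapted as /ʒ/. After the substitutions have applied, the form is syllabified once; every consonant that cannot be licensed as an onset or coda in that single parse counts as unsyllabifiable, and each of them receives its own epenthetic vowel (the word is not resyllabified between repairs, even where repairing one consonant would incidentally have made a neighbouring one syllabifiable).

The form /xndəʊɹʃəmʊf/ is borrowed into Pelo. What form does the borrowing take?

Substitution: /x/ → /ʒ/, giving /ʒndəʊɹʃəmʊf/.
Syllabifying with onset maximization leaves /ʒ/, /n/, /ɹ/, /f/ stranded (only a nasal (/m/, /n/, or /ŋ/) is licensed in coda position; onsets are limited to one consonant).
Epenthesis after each stranded consonant: /ʒ/ → /ʒə/, /n/ → /nə/, /ɹ/ → /ɹə/, /f/ → /fə/.

ʒənədəʊɹəʃəmʊfə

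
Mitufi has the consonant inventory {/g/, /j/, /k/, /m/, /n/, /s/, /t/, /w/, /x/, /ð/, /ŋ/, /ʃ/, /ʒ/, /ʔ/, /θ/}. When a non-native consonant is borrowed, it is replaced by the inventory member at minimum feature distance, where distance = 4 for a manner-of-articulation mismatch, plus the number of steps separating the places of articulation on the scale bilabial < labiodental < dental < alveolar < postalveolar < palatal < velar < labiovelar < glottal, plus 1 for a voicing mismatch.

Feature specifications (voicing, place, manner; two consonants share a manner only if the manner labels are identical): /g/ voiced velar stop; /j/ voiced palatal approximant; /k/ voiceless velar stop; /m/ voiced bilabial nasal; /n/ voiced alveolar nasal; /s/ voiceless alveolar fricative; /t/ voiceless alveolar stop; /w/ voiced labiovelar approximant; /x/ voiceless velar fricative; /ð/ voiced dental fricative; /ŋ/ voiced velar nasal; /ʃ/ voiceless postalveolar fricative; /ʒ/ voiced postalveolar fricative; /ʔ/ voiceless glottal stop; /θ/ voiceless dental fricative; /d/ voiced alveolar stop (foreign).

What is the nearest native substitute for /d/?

t

/t/ is closest: same manner (stop), place distance 0 (alveolar→alveolar), voicing differs (+1); total 1. Next closest is /g/ at distance 3.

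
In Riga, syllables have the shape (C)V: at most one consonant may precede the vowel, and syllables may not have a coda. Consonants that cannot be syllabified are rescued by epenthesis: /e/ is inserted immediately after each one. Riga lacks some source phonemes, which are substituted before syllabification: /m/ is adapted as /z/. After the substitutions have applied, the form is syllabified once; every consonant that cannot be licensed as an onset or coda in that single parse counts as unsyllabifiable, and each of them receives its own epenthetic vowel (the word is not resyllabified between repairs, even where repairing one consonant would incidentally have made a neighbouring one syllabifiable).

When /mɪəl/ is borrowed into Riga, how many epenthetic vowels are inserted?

1

After substitution the input is /zɪəl/.
The unsyllabifiable consonants are /l/; each receives one epenthetic vowel.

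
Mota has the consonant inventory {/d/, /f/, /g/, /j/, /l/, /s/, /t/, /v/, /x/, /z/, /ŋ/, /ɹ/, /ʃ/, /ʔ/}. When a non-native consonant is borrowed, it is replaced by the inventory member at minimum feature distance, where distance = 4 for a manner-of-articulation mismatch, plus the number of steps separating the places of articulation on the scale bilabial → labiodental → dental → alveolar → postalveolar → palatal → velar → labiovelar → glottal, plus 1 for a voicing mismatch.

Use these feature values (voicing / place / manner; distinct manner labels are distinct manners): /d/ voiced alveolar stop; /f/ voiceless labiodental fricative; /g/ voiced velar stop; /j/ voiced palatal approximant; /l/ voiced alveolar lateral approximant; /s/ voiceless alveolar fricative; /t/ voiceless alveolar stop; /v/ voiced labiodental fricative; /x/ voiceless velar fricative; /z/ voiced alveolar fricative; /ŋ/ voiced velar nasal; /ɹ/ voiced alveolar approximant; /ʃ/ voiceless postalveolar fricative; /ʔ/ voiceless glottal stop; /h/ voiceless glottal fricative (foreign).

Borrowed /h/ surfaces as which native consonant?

/x/ is closest: same manner (fricative), place distance 2 (glottal→velar), same voicing; total 2. Next closest is /ʃ/ at distance 4.

x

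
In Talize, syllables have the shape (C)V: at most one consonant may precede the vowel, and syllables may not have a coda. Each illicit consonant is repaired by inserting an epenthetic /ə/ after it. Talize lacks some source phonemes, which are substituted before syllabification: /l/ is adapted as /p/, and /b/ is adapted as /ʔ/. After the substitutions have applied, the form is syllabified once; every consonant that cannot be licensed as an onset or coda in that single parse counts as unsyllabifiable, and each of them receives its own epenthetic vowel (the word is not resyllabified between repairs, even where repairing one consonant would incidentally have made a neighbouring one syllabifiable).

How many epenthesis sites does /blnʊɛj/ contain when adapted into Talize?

After substitution the input is /ʔpnʊɛj/.
The unsyllabifiable consonants are /ʔ/, /p/, /j/; each receives one epenthetic vowel.

3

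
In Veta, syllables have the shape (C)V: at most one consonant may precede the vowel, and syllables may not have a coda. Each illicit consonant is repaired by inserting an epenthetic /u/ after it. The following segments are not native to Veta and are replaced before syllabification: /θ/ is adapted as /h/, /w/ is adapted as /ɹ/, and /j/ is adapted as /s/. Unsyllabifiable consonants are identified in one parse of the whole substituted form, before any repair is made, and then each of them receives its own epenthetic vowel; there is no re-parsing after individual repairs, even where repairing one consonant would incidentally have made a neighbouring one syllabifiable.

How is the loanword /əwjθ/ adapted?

əɹusuhu

Substitution: /w/ → /ɹ/, /j/ → /s/, /θ/ → /h/, giving /əɹsh/.
Syllabifying with onset maximization leaves /ɹ/, /s/, /h/ stranded (no codas are permitted; onsets are limited to one consonant).
Inserting the epenthetic vowel yields /ɹ/ → /ɹu/, /s/ → /su/, /h/ → /hu/.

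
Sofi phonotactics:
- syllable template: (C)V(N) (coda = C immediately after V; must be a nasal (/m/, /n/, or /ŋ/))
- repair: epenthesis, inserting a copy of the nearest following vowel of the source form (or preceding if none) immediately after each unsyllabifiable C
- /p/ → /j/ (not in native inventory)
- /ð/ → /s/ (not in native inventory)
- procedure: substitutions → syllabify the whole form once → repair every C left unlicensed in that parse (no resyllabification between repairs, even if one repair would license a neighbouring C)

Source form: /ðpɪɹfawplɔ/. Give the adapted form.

sɪjɪɹafawɔjɔlɔ

Substitution: /ð/ → /s/, /p/ → /j/, giving /sjɪɹfawjlɔ/.
The consonants /s/, /ɹ/, /w/, /j/ cannot be parsed into a legal (C)V(N) syllable (only a nasal (/m/, /n/, or /ŋ/) is licensed in coda position; onsets are limited to one consonant).
Each unlicensed consonant becomes the onset of a new syllable: /s/ → /sɪ/, /ɹ/ → /ɹa/, /w/ → /wɔ/, /j/ → /jɔ/.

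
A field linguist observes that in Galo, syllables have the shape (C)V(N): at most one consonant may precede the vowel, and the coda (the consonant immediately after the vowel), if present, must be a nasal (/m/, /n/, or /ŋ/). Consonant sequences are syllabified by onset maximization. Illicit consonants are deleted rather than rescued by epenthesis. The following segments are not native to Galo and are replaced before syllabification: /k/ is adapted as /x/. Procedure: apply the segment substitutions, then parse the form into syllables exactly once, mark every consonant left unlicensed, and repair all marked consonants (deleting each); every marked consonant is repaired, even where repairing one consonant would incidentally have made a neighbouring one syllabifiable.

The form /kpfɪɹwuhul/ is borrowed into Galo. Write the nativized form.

Substitution: /k/ → /x/, giving /xpfɪɹwuhul/.
Under (C)V(N), the unsyllabifiable consonants are /x/, /p/, /ɹ/, /l/ (only a nasal (/m/, /n/, or /ŋ/) is licensed in coda position; onsets are limited to one consonant).
Deletion applies to /x/, /p/, /ɹ/, /l/.

fɪwuhu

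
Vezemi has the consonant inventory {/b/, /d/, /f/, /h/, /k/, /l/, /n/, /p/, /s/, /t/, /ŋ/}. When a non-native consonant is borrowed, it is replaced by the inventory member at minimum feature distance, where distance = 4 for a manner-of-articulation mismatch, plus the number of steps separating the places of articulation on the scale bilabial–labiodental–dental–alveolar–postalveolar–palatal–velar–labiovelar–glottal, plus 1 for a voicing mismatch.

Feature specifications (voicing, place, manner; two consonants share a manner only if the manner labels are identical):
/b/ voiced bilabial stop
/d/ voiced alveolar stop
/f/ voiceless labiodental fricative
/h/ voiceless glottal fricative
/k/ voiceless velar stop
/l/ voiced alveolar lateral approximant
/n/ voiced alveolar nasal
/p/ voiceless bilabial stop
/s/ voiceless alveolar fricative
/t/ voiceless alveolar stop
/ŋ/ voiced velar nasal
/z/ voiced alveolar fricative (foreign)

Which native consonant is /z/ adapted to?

s

/s/ is closest: same manner (fricative), place distance 0 (alveolar→alveolar), voicing differs (+1); total 1. Next closest is /f/ at distance 3.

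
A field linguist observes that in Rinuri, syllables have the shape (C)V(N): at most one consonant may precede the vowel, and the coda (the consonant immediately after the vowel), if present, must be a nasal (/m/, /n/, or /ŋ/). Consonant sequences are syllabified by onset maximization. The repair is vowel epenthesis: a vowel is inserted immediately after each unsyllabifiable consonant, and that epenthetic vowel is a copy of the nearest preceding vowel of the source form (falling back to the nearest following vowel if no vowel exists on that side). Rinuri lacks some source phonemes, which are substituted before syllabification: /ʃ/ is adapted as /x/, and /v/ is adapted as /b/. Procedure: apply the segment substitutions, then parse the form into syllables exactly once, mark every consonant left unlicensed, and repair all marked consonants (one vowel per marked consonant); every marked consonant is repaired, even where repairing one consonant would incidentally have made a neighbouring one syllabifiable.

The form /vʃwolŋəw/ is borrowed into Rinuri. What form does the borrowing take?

boxowoloŋəwə

Substitution: /v/ → /b/, /ʃ/ → /x/, giving /bxwolŋəw/.
The consonants /b/, /x/, /l/, /w/ cannot be parsed into a legal (C)V(N) syllable (only a nasal (/m/, /n/, or /ŋ/) is licensed in coda position; onsets are limited to one consonant).
Each unlicensed consonant becomes the onset of a new syllable: /b/ → /bo/, /x/ → /xo/, /l/ → /lo/, /w/ → /wə/.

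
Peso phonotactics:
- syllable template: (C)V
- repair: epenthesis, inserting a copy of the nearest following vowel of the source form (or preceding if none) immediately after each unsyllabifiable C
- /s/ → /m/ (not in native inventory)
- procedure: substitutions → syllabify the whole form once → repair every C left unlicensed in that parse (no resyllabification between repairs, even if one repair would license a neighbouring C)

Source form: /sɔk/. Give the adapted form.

Substitution: /s/ → /m/, giving /mɔk/.
Under (C)V, the unsyllabifiable consonants are /k/ (no codas are permitted; onsets are limited to one consonant).
Epenthesis after each stranded consonant: /k/ → /kɔ/.

mɔkɔ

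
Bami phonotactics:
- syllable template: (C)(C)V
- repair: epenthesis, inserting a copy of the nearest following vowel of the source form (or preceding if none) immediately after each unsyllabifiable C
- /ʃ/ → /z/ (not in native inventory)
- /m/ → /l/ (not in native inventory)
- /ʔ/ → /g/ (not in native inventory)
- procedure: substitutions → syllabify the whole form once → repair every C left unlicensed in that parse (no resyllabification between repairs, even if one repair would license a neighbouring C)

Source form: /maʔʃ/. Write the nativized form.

Substitution: /m/ → /l/, /ʔ/ → /g/, /ʃ/ → /z/, giving /lagz/.
The consonants /g/, /z/ cannot be parsed into a legal (C)(C)V syllable (no codas are permitted; onsets may contain at most 2 consonants).
Inserting the epenthetic vowel yields /g/ → /ga/, /z/ → /za/.

lagaza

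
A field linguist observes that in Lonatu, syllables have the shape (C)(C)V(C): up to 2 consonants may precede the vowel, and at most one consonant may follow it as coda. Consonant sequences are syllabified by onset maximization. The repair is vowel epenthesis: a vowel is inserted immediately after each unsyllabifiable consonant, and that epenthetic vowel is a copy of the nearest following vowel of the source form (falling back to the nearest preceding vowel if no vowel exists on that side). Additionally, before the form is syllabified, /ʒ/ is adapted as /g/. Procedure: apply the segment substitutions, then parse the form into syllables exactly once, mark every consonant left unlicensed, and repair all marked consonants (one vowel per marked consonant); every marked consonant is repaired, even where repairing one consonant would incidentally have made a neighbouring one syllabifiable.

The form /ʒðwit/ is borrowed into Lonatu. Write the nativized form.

giðwit

Substitution: /ʒ/ → /g/, giving /gðwit/.
Syllabifying with onset maximization leaves /g/ stranded (at most one coda consonant is licensed; onsets may contain at most 2 consonants).
Epenthesis after each stranded consonant: /g/ → /gi/.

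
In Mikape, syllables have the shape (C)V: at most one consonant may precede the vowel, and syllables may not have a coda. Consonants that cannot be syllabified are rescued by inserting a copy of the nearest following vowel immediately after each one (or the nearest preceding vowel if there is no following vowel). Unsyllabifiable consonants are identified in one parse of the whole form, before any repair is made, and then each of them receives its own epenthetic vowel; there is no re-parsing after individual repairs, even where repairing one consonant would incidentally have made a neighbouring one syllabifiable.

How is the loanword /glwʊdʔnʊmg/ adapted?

gʊlʊwʊdʊʔʊnʊmʊgʊ

The consonants /g/, /l/, /d/, /ʔ/, /m/, /g/ cannot be parsed into a legal (C)V syllable (no codas are permitted; onsets are limited to one consonant).
Epenthesis after each stranded consonant: /g/ → /gʊ/, /l/ → /lʊ/, /d/ → /dʊ/, /ʔ/ → /ʔʊ/, /m/ → /mʊ/, /g/ → /gʊ/.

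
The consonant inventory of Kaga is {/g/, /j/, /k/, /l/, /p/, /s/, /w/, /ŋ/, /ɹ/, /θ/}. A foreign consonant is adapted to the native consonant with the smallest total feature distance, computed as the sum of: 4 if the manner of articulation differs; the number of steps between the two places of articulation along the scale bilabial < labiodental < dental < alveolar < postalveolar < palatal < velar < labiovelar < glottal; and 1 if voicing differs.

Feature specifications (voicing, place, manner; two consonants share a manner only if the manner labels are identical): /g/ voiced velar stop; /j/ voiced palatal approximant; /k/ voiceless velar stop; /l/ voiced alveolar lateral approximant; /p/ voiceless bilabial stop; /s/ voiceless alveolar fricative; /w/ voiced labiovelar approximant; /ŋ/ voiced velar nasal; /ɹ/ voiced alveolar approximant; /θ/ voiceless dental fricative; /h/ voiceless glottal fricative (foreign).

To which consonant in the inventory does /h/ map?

s

/s/ is closest: same manner (fricative), place distance 5 (glottal→alveolar), same voicing; total 5. Next closest is /k/ at distance 6.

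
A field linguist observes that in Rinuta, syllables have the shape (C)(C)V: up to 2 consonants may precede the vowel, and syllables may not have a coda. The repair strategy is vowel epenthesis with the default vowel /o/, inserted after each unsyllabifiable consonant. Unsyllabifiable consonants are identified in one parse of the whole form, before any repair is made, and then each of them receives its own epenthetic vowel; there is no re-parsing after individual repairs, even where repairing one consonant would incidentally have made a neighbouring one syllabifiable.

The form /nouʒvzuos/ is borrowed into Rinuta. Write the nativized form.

nouʒovzuoso

The consonants /ʒ/, /s/ cannot be parsed into a legal (C)(C)V syllable (no codas are permitted; onsets may contain at most 2 consonants).
Epenthesis after each stranded consonant: /ʒ/ → /ʒo/, /s/ → /so/.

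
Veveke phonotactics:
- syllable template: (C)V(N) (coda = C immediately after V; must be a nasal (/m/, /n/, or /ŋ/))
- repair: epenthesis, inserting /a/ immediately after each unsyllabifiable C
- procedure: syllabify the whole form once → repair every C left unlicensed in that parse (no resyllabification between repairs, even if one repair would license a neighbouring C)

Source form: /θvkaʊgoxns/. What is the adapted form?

Syllabifying with onset maximization leaves /θ/, /v/, /x/, /n/, /s/ stranded (only a nasal (/m/, /n/, or /ŋ/) is licensed in coda position; onsets are limited to one consonant).
Inserting the epenthetic vowel yields /θ/ → /θa/, /v/ → /va/, /x/ → /xa/, /n/ → /na/, /s/ → /sa/.

θavakaʊgoxanasa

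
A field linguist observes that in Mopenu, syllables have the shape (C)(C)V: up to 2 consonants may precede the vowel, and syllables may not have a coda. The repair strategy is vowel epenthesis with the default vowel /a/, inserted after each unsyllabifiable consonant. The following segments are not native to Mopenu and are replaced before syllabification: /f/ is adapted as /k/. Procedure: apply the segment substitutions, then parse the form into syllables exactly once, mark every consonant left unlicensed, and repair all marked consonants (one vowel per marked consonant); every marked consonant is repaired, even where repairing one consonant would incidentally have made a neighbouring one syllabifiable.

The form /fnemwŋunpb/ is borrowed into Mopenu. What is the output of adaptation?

Substitution: /f/ → /k/, giving /knemwŋunpb/.
The consonants /m/, /n/, /p/, /b/ cannot be parsed into a legal (C)(C)V syllable (no codas are permitted; onsets may contain at most 2 consonants).
Inserting the epenthetic vowel yields /m/ → /ma/, /n/ → /na/, /p/ → /pa/, /b/ → /ba/.

knemawŋunapaba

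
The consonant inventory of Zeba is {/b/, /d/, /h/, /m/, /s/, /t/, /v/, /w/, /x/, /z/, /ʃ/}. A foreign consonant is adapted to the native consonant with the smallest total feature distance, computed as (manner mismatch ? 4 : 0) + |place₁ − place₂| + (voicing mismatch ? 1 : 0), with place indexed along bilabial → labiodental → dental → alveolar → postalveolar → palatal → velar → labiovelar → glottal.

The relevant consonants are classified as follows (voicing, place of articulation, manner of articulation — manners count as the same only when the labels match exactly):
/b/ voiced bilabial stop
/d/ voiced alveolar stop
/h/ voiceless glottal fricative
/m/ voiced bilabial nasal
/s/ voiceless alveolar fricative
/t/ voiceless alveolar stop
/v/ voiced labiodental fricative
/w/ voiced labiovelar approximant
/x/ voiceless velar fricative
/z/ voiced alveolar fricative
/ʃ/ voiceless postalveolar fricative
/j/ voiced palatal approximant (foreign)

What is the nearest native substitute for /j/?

w

/w/ is closest: same manner (approximant), place distance 2 (palatal→labiovelar), same voicing; total 2. Next closest is /d/ at distance 6.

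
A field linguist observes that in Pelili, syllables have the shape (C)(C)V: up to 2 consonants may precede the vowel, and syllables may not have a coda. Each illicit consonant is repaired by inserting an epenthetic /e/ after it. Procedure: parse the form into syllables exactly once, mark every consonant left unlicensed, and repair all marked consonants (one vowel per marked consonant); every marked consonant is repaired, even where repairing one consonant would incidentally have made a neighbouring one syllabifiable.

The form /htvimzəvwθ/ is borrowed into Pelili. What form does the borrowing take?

hetvimzəveweθe

The consonants /h/, /v/, /w/, /θ/ cannot be parsed into a legal (C)(C)V syllable (no codas are permitted; onsets may contain at most 2 consonants).
Epenthesis after each stranded consonant: /h/ → /he/, /v/ → /ve/, /w/ → /we/, /θ/ → /θe/.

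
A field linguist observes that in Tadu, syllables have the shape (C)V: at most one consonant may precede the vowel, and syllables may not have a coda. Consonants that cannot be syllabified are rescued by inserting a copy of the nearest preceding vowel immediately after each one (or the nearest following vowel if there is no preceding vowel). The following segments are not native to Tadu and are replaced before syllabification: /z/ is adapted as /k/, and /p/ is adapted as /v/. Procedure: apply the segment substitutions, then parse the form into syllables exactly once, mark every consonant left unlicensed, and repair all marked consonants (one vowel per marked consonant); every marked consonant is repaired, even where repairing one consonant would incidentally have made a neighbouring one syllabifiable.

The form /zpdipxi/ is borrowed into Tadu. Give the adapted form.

Substitution: /z/ → /k/, /p/ → /v/, giving /kvdivxi/.
Syllabifying with onset maximization leaves /k/, /v/, /v/ stranded (no codas are permitted; onsets are limited to one consonant).
Each unlicensed consonant becomes the onset of a new syllable: /k/ → /ki/, /v/ → /vi/, /v/ → /vi/.

kividivixi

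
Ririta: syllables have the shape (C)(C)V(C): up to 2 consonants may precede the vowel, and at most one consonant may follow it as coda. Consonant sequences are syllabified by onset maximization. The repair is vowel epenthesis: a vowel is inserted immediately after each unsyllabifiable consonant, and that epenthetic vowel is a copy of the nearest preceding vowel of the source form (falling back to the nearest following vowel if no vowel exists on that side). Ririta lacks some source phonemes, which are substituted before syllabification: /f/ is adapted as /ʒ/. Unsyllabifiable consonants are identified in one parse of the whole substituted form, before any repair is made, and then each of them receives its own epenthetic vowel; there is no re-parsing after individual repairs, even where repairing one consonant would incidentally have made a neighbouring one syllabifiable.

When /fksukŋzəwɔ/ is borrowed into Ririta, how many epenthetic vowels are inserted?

After substitution the input is /ʒksukŋzəwɔ/.
The unsyllabifiable consonants are /ʒ/; each receives one epenthetic vowel.

1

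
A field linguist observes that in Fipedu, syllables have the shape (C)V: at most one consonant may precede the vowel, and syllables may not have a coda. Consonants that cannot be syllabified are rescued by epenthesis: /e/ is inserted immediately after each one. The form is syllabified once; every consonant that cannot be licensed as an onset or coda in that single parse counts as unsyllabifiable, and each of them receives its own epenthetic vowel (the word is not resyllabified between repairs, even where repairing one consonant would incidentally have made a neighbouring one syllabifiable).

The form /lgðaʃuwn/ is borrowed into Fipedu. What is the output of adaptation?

Under (C)V, the unsyllabifiable consonants are /l/, /g/, /w/, /n/ (no codas are permitted; onsets are limited to one consonant).
Epenthesis after each stranded consonant: /l/ → /le/, /g/ → /ge/, /w/ → /we/, /n/ → /ne/.

legeðaʃuwene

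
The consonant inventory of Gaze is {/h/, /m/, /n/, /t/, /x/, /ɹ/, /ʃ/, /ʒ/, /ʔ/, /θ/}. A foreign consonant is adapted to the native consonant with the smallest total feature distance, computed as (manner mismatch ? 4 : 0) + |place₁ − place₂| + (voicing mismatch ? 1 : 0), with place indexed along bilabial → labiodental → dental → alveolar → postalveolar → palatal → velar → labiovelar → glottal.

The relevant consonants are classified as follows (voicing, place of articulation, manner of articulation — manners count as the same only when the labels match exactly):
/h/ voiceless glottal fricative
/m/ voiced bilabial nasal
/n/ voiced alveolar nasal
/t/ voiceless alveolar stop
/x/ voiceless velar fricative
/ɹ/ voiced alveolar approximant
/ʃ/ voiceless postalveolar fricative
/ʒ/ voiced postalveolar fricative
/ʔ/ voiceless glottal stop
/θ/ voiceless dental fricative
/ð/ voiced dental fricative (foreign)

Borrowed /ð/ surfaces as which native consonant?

/θ/ is closest: same manner (fricative), place distance 0 (dental→dental), voicing differs (+1); total 1. Next closest is /ʒ/ at distance 2.

θ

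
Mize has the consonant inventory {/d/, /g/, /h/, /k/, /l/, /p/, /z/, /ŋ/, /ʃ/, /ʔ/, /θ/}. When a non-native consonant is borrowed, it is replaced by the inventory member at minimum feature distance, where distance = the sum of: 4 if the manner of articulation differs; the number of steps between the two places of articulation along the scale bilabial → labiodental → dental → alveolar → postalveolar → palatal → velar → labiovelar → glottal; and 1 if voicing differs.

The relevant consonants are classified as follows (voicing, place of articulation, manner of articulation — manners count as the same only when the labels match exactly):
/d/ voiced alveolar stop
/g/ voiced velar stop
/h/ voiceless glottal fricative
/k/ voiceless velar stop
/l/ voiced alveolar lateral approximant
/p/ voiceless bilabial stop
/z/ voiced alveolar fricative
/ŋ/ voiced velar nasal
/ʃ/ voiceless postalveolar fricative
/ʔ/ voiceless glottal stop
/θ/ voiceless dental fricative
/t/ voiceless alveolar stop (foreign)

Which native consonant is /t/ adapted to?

d

/d/ is closest: same manner (stop), place distance 0 (alveolar→alveolar), voicing differs (+1); total 1. Next closest is /k/ at distance 3.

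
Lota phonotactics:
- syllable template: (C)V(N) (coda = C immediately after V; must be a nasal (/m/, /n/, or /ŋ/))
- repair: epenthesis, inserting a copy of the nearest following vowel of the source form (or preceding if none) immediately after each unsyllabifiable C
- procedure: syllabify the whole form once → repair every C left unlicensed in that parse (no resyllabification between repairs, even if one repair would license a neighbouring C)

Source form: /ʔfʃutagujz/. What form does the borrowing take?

ʔufuʃutagujuzu

The consonants /ʔ/, /f/, /j/, /z/ cannot be parsed into a legal (C)V(N) syllable (only a nasal (/m/, /n/, or /ŋ/) is licensed in coda position; onsets are limited to one consonant).
Each unlicensed consonant becomes the onset of a new syllable: /ʔ/ → /ʔu/, /f/ → /fu/, /j/ → /ju/, /z/ → /zu/.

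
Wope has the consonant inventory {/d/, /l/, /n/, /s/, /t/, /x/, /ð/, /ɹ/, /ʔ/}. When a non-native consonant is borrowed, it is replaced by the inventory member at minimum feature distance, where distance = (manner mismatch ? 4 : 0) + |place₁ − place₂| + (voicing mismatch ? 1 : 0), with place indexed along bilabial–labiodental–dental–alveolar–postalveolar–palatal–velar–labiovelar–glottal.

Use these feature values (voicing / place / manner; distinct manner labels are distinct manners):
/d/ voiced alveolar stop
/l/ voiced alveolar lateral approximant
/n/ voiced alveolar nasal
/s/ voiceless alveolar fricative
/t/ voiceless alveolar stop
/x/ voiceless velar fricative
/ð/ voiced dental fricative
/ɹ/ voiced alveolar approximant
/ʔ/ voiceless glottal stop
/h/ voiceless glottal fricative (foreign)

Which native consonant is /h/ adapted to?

/x/ is closest: same manner (fricative), place distance 2 (glottal→velar), same voicing; total 2. Next closest is /ʔ/ at distance 4.

x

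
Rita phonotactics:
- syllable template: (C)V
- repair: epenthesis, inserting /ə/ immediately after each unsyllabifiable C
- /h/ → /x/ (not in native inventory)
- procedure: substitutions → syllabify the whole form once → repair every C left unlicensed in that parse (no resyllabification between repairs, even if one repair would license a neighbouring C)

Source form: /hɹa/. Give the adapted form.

xəɹa

Substitution: /h/ → /x/, giving /xɹa/.
The consonants /x/ cannot be parsed into a legal (C)V syllable (no codas are permitted; onsets are limited to one consonant).
Inserting the epenthetic vowel yields /x/ → /xə/.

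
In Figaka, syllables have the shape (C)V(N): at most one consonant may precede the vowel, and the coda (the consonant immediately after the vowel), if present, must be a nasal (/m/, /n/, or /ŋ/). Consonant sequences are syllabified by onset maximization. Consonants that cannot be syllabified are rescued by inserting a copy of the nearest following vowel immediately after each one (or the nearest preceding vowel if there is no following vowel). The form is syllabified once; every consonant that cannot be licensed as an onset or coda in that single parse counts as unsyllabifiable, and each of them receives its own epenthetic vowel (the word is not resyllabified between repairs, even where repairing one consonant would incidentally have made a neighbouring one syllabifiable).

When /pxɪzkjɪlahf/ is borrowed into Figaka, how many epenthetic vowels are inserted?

5

The unsyllabifiable consonants are /p/, /z/, /k/, /h/, /f/; each receives one epenthetic vowel.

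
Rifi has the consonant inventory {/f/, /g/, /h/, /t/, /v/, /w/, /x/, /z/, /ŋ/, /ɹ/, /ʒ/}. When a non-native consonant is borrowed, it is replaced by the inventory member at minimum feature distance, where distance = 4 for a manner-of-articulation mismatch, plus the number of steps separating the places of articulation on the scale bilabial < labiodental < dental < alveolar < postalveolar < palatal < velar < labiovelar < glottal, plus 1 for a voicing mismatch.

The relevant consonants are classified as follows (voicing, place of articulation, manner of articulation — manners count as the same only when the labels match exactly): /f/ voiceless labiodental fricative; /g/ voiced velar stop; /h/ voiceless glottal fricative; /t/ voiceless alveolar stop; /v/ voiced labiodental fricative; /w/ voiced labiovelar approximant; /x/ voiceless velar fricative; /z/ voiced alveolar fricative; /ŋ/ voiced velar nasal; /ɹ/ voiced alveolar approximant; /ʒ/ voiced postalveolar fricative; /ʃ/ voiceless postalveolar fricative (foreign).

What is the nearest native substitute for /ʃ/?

/ʒ/ is closest: same manner (fricative), place distance 0 (postalveolar→postalveolar), voicing differs (+1); total 1. Next closest is /x/ at distance 2.

ʒ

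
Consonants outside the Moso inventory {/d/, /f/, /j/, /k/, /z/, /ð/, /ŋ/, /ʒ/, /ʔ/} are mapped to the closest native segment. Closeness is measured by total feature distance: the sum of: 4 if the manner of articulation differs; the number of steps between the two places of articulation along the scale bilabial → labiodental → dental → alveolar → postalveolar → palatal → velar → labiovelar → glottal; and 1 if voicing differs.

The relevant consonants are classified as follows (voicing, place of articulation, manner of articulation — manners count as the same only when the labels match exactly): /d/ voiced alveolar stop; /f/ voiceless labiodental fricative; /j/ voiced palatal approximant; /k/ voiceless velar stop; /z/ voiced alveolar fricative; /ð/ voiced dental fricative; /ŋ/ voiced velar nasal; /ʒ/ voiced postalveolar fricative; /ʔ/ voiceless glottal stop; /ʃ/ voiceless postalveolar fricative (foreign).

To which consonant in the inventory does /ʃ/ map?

/ʒ/ is closest: same manner (fricative), place distance 0 (postalveolar→postalveolar), voicing differs (+1); total 1. Next closest is /z/ at distance 2.

ʒ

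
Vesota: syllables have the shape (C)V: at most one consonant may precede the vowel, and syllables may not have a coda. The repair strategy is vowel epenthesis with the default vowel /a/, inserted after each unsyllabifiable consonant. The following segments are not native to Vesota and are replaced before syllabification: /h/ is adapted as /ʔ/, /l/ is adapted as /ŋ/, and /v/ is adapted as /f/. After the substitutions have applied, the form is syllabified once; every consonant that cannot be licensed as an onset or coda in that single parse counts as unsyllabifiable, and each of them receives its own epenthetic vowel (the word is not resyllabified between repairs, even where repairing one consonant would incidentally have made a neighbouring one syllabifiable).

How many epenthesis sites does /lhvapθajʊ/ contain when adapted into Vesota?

3

After substitution the input is /ŋʔfapθajʊ/.
The unsyllabifiable consonants are /ŋ/, /ʔ/, /p/; each receives one epenthetic vowel.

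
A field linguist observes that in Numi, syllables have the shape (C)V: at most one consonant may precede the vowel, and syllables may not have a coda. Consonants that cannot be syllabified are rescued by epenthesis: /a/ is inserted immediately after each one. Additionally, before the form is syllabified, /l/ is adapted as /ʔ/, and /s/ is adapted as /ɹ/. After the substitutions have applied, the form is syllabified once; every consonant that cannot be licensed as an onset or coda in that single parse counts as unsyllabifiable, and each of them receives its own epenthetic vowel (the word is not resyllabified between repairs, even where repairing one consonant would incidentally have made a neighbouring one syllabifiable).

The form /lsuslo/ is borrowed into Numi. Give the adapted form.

Substitution: /l/ → /ʔ/, /s/ → /ɹ/, giving /ʔɹuɹʔo/.
The consonants /ʔ/, /ɹ/ cannot be parsed into a legal (C)V syllable (no codas are permitted; onsets are limited to one consonant).
Epenthesis after each stranded consonant: /ʔ/ → /ʔa/, /ɹ/ → /ɹa/.

ʔaɹuɹaʔo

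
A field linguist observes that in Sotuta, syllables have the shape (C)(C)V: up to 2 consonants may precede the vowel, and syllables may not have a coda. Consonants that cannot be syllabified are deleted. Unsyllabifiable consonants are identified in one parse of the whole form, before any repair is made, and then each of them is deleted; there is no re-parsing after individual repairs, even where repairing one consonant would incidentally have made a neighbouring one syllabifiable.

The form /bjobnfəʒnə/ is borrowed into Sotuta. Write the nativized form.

bjonfəʒnə

The consonants /b/ cannot be parsed into a legal (C)(C)V syllable (no codas are permitted; onsets may contain at most 2 consonants).
Deletion applies to /b/.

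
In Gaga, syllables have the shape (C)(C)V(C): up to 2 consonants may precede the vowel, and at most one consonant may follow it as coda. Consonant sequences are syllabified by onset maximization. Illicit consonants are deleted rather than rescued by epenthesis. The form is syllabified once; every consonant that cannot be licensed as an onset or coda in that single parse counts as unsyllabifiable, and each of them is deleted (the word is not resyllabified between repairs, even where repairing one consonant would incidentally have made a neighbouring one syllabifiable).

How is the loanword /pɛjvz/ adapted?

Under (C)(C)V(C), the unsyllabifiable consonants are /v/, /z/ (at most one coda consonant is licensed; onsets may contain at most 2 consonants).
Deletion applies to /v/, /z/.

pɛj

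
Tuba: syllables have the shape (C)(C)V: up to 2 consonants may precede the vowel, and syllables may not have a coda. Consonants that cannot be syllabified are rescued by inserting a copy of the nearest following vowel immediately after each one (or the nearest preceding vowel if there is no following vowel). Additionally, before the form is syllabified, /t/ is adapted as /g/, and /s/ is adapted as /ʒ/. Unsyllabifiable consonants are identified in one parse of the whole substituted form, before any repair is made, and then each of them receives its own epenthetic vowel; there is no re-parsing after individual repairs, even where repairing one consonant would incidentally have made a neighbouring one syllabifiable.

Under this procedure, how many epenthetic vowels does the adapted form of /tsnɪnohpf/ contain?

4

After substitution the input is /gʒnɪnohpf/.
The unsyllabifiable consonants are /g/, /h/, /p/, /f/; each receives one epenthetic vowel.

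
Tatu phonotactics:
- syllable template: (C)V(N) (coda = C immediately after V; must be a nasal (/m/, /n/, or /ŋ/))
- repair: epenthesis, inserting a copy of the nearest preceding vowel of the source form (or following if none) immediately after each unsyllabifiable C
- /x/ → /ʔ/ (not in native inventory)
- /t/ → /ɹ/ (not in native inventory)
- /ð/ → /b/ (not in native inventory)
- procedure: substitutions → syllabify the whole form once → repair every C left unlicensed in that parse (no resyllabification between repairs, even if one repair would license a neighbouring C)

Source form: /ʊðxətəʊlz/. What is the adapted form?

Substitution: /ð/ → /b/, /x/ → /ʔ/, /t/ → /ɹ/, giving /ʊbʔəɹəʊlz/.
The consonants /b/, /l/, /z/ cannot be parsed into a legal (C)V(N) syllable (only a nasal (/m/, /n/, or /ŋ/) is licensed in coda position; onsets are limited to one consonant).
Epenthesis after each stranded consonant: /b/ → /bʊ/, /l/ → /lʊ/, /z/ → /zʊ/.

ʊbʊʔəɹəʊlʊzʊ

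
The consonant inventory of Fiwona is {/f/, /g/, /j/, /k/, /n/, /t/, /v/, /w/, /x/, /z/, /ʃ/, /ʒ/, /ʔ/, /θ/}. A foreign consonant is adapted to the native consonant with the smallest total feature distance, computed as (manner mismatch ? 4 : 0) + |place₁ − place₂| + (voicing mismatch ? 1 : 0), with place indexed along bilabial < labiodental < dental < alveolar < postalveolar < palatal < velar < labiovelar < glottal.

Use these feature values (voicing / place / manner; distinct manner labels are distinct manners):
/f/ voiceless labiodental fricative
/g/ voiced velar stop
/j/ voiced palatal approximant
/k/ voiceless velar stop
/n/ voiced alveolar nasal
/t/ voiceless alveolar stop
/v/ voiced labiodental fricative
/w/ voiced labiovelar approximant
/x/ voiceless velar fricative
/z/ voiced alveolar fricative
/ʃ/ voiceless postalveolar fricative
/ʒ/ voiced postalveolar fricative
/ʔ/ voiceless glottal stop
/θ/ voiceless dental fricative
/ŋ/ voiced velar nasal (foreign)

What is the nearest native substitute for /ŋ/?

/n/ is closest: same manner (nasal), place distance 3 (velar→alveolar), same voicing; total 3. Next closest is /g/ at distance 4.

n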